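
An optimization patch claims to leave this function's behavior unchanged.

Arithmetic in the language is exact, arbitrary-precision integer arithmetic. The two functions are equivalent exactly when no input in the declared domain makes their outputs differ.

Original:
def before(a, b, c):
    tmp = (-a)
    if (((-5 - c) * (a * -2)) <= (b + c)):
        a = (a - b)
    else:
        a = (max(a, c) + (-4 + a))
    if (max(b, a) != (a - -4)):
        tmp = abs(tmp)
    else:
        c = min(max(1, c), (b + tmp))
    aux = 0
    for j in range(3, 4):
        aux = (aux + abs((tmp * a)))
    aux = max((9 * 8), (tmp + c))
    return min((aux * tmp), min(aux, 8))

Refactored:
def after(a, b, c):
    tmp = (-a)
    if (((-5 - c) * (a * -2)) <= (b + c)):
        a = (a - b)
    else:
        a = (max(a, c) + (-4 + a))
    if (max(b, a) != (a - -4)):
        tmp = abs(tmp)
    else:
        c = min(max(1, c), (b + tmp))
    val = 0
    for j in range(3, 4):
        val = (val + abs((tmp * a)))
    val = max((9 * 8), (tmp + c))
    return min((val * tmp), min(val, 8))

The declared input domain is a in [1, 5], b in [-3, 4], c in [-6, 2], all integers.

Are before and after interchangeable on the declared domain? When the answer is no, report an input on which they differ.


Differences: local variable names differ — yet all 360 inputs agree.
verdict: equivalent


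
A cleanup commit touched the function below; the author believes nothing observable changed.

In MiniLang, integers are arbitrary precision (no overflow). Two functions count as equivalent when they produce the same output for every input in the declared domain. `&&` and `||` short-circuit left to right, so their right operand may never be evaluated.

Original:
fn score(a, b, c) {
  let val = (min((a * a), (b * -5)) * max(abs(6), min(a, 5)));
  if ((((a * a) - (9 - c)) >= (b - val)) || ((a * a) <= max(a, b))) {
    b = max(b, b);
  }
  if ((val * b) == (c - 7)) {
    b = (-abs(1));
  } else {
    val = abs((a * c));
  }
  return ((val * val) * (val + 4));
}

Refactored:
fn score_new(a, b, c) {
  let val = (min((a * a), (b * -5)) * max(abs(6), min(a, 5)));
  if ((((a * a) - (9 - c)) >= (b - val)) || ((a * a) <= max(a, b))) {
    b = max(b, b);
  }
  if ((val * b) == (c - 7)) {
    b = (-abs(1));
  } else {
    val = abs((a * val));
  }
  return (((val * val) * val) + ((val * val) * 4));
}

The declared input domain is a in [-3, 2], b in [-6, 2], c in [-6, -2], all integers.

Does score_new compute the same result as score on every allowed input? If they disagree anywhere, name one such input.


Consider the input a=-3, b=-6, c=-6.
score: val becomes 54; next ((((a * a) - (9 - c)) >= (b - val)) || ((a * a) <= max(a, b))) evaluates to true; next b becomes -6; next ((val * b) == (c - 7)) evaluates to false; next val becomes 18; next final value 7128
score_new: val becomes 54; next ((((a * a) - (9 - c)) >= (b - val)) || ((a * a) <= max(a, b))) evaluates to true; next b becomes -6; next ((val * b) == (c - 7)) evaluates to false; next val becomes 162; next final value 4356504
7128 against 4356504: the behavior changed.
verdict: not equivalent; witness: a=-3, b=-6, c=-6


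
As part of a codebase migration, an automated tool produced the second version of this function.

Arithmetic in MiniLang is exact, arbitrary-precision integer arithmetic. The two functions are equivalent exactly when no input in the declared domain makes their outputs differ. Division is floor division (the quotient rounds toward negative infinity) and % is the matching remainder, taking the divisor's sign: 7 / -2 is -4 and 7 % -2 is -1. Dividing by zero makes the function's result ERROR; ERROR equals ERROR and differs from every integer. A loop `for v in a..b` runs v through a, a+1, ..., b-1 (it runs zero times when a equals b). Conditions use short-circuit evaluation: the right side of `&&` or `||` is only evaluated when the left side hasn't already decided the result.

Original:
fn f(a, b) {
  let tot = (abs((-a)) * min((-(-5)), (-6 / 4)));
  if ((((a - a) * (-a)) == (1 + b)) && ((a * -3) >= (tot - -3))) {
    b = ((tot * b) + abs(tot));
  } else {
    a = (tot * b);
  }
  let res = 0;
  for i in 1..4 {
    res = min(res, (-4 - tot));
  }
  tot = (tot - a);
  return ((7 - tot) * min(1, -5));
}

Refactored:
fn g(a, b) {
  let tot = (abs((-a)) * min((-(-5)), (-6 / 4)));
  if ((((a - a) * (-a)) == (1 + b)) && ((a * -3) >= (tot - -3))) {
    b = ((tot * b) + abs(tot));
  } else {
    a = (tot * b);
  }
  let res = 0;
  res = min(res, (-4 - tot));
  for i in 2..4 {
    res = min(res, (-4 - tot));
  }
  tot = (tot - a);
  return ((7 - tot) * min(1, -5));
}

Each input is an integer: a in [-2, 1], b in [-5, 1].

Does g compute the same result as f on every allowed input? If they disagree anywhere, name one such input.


Behavior is preserved: although arithmetic usage differs, loop structure differs, min/max/abs usage differs, constant usage differs, statement counts differ, the outputs never diverge.
Spot check at a=0, b=-5 — f: tot = 0; ((((a - a) * (-a)) == (1 + b)) && ((a * -3) >= (tot - -3))) -> false; a = 0; res = 0; [i=1]; res = -4; [i=2]; res = -4; [i=3]; res = -4; tot = 0; return -35. g: tot = 0; ((((a - a) * (-a)) == (1 + b)) && ((a * -3) >= (tot - -3))) -> false; a = 0; res = 0; res = -4; [i=2]; res = -4; [i=3]; res = -4; tot = 0; return -35. Both give -35.
Across all 28 domain points the two functions coincide.
verdict: equivalent


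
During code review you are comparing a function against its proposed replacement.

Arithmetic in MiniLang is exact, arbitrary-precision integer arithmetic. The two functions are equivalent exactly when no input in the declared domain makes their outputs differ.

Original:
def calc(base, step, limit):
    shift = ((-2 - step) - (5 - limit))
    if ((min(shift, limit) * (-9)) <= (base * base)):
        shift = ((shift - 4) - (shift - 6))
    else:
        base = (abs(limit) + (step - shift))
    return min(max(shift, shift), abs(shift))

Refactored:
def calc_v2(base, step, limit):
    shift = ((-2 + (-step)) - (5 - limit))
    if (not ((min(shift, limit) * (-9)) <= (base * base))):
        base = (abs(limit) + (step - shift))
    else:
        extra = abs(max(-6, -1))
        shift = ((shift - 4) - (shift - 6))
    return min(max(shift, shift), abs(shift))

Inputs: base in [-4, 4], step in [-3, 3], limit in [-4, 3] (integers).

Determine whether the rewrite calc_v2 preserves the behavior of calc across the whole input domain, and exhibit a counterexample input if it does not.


This is a faithful refactor — min/max/abs usage differs; and boolean connective usage differs; and statement counts differ; and constant usage differs; and local variable names differ; and arithmetic usage differs, but the computed results match everywhere.
As a probe, take base=-1, step=3, limit=2: calc runs shift=-8, then ((min(shift, limit) * (-9)) <= (base * base)) is false, then base=13, then returns -8; calc_v2 runs shift=-8, then (not ((min(shift, limit) * (-9)) <= (base * base))) is true, then base=13, then returns -8; both end at -8.
Every one of the 504 inputs gives matching results.
verdict: equivalent


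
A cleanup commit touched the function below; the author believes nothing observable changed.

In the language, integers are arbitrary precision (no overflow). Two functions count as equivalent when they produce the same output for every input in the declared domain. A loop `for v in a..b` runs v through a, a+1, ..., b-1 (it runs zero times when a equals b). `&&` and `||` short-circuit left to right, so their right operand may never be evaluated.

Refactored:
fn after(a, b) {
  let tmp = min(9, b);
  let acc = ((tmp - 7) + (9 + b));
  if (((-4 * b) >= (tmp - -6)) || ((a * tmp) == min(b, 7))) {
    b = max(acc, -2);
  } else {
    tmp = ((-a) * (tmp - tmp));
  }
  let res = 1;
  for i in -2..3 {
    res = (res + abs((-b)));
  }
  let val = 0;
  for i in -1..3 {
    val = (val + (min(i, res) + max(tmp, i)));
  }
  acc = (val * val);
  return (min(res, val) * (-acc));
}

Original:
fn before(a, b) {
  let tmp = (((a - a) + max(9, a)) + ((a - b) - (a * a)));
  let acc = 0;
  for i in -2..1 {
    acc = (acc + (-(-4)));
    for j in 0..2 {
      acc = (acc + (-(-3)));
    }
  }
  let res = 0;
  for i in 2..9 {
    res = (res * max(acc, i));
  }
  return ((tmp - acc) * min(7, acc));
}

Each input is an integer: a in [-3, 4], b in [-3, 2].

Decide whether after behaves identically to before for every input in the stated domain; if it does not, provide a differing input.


The rewrite breaks on a=-3, b=-3, where the results are -210 and -64.
before: tmp becomes 0; next acc becomes 0; next at i=-2:; next acc becomes 4; next at j=0:; next acc becomes 7; next at j=1:; next acc becomes 10; next at i=-1:; next acc becomes 14; next at j=0:; next acc becomes 17; next at j=1:; next acc becomes 20; next at i=0:; next acc becomes 24; next at j=0:; next acc becomes 27; next at j=1:; next acc becomes 30; next res becomes 0; next at i=2:; next res becomes 0; next at i=3:; next res becomes 0; next at i=4:; next res becomes 0; next at i=5:; next res becomes 0; next at i=6:; next res becomes 0; next at i=7:; next res becomes 0; next at i=8:; next res becomes 0; next final value -210
after: tmp becomes -3; next acc becomes -4; next (((-4 * b) >= (tmp - -6)) || ((a * tmp) == min(b, 7))) evaluates to true; next b becomes -2; next res becomes 1; next at i=-2:; next res becomes 3; next at i=-1:; next res becomes 5; next at i=0:; next res becomes 7; next at i=1:; next res becomes 9; next at i=2:; next res becomes 11; next val becomes 0; next at i=-1:; next val becomes -2; next at i=0:; next val becomes -2; next at i=1:; next val becomes 0; next at i=2:; next val becomes 4; next acc becomes 16; next final value -64
verdict: not equivalent; witness: a=-3, b=-3


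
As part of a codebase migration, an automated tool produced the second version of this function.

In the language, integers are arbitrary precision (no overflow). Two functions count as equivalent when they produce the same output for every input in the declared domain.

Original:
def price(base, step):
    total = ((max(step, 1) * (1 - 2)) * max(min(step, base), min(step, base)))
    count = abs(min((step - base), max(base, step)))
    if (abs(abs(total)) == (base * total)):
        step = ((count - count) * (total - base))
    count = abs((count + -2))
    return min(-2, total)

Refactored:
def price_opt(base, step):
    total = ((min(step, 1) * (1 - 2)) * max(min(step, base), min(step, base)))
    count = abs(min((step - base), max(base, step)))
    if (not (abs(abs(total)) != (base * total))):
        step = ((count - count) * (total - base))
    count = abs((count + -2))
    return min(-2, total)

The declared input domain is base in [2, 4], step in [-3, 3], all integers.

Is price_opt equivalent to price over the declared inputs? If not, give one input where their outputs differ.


These are not equivalent — on base=2, step=-3 the outputs split (-2 vs -9).
price: total := 3 | count := 5 | (abs(abs(total)) == (base * total)): false | count := 3 | result -2
price_opt: total := -9 | count := 5 | (not (abs(abs(total)) != (base * total))): false | count := 3 | result -9
verdict: not equivalent; witness: base=2, step=-3


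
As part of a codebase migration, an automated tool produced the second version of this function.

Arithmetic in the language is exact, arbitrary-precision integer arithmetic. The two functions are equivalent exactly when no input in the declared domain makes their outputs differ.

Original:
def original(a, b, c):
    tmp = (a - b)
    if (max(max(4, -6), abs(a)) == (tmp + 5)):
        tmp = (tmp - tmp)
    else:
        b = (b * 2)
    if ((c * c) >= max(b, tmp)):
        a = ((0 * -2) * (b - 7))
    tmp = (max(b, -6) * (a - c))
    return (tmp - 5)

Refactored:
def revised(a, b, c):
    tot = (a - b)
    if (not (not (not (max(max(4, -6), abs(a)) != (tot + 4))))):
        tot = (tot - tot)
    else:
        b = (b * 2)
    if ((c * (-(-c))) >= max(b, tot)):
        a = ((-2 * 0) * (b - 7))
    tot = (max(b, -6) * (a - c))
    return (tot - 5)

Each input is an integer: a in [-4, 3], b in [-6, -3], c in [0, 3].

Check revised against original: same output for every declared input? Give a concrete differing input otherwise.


Take a=-4, b=-4, c=1.
original: tmp := 0 | (max(max(4, -6), abs(a)) == (tmp + 5)): false | b := -8 | ((c * c) >= max(b, tmp)): true | a := 0 | tmp := 6 | result 1
revised: tot := 0 | (not (not (not (max(max(4, -6), abs(a)) != (tot + 4))))): true | tot := 0 | ((c * (-(-c))) >= max(b, tot)): true | a := 0 | tot := 4 | result -1
1 vs -1 — the two versions disagree here.
verdict: not equivalent; witness: a=-4, b=-4, c=1


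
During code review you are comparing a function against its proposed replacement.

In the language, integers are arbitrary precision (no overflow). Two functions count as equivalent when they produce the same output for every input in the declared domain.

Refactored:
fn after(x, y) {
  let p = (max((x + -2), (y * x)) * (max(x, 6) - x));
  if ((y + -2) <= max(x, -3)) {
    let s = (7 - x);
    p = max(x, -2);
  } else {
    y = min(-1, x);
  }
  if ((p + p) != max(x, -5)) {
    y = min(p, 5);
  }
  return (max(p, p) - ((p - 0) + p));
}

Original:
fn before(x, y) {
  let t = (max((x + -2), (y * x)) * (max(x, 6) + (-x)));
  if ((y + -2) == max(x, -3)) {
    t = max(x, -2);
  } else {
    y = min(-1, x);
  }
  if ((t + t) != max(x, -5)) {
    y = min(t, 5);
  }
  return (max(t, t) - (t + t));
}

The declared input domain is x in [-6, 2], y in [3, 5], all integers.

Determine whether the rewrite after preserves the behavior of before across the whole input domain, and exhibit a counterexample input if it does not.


Not equivalent: x=2, y=3 separates them (-24 vs -2).
before: t=24, then ((y + -2) == max(x, -3)) is false, then y=-1, then ((t + t) != max(x, -5)) is true, then y=5, then returns -24
after: p=24, then ((y + -2) <= max(x, -3)) is true, then s=5, then p=2, then ((p + p) != max(x, -5)) is true, then y=2, then returns -2
verdict: not equivalent; witness: x=2, y=3


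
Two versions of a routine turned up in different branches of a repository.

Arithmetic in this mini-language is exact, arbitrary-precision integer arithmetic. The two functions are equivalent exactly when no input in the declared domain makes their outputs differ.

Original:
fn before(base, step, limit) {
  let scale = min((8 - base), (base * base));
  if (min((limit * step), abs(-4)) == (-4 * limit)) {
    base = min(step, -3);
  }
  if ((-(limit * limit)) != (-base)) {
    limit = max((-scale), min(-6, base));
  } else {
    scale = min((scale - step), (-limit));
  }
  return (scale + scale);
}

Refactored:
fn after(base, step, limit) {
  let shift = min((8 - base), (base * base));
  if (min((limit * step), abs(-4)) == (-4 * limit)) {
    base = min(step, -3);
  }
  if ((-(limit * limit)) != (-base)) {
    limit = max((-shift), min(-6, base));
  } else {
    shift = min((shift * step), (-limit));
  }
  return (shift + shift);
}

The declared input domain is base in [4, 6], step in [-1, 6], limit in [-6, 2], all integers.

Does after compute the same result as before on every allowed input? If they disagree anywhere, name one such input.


These are not equivalent — on base=4, step=-1, limit=-2 the outputs split (4 vs -8).
before: scale = 4; (min((limit * step), abs(-4)) == (-4 * limit)) -> false; ((-(limit * limit)) != (-base)) -> false; scale = 2; return 4
after: shift = 4; (min((limit * step), abs(-4)) == (-4 * limit)) -> false; ((-(limit * limit)) != (-base)) -> false; shift = -4; return -8
verdict: not equivalent; witness: base=4, step=-1, limit=-2


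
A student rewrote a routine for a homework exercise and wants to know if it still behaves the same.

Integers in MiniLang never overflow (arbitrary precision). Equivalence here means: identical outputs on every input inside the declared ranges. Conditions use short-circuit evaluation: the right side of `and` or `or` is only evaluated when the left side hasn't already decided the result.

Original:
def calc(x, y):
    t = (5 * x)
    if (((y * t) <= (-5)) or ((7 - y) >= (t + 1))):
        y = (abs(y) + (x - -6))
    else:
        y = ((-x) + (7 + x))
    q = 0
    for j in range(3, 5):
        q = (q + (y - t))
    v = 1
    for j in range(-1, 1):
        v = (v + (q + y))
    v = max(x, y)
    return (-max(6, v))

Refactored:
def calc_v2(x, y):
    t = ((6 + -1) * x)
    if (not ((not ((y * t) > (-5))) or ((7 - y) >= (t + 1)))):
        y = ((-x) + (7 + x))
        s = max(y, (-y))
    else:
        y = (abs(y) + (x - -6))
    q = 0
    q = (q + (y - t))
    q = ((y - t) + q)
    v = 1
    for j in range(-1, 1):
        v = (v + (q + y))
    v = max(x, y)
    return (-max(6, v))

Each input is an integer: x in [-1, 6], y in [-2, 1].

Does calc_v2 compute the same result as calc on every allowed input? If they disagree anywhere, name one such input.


Although statement counts differ; and constant usage differs; and local variable names differ; and boolean connective usage differs; and arithmetic usage differs; and loop structure differs; and min/max/abs usage differs; and comparison usage differs, 32/32 inputs agree.
verdict: equivalent


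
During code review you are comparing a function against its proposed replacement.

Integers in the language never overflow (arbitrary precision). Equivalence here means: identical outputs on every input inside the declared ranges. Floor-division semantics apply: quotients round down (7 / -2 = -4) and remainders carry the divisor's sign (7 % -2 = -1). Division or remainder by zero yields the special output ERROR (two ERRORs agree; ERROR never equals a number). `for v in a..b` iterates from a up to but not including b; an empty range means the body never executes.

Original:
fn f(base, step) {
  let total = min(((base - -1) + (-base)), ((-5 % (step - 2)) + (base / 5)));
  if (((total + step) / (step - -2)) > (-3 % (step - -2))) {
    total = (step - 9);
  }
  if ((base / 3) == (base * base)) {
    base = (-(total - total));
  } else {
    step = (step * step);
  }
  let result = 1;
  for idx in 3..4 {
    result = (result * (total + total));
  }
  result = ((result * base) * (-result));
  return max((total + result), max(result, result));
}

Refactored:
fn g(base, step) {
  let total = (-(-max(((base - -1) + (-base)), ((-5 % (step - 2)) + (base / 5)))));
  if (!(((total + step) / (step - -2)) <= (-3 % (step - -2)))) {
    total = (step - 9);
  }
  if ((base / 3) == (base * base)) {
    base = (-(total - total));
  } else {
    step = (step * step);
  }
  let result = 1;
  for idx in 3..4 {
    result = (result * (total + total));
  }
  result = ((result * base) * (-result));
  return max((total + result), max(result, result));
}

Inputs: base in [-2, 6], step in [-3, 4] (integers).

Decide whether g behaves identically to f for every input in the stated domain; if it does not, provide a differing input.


The rewrite breaks on base=-2, step=-1, where the results are 72 and 9.
f: total = -3; (((total + step) / (step - -2)) > (-3 % (step - -2))) -> false; ((base / 3) == (base * base)) -> false; step = 1; result = 1; [idx=3]; result = -6; result = 72; return 72
g: total = 1; (!(((total + step) / (step - -2)) <= (-3 % (step - -2)))) -> false; ((base / 3) == (base * base)) -> false; step = 1; result = 1; [idx=3]; result = 2; result = 8; return 9
verdict: not equivalent; witness: base=-2, step=-1


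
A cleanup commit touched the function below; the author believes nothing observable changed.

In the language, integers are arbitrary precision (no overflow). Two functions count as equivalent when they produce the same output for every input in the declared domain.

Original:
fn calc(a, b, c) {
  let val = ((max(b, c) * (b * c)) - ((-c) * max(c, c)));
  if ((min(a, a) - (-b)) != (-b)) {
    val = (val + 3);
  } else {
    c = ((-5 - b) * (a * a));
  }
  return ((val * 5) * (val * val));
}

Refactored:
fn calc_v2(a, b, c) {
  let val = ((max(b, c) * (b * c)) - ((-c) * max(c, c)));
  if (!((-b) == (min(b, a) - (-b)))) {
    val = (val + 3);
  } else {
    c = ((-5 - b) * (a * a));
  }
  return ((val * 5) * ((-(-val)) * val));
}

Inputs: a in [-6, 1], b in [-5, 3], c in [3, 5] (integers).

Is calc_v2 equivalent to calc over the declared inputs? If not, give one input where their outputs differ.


On input a=1, b=0, c=3, calc returns 8640 while calc_v2 returns 3645.
verdict: not equivalent; witness: a=1, b=0, c=3


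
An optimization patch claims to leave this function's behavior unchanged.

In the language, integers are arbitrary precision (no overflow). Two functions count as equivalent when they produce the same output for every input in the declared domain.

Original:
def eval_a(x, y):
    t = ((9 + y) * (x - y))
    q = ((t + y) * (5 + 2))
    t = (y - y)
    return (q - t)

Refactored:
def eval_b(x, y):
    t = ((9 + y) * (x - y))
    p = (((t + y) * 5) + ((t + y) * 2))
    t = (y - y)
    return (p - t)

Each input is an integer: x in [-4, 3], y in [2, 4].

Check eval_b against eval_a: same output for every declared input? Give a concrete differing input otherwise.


This is a faithful refactor — local variable names differ, and arithmetic usage differs, but the computed results match everywhere.
As a probe, take x=2, y=2: eval_a runs t=0, then q=14, then t=0, then returns 14; eval_b runs t=0, then p=14, then t=0, then returns 14; both end at 14.
Every one of the 24 inputs gives matching results.
verdict: equivalent


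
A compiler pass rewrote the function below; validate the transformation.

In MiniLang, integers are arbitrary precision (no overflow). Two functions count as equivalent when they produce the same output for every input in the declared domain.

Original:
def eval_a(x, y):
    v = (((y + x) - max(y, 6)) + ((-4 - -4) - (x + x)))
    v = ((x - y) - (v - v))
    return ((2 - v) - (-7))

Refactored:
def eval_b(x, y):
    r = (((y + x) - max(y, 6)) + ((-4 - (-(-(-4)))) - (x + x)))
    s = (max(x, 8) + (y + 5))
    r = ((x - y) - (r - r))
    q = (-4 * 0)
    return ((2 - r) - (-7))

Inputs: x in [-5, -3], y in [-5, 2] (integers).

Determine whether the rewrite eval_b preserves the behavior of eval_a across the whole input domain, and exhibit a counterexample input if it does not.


Equivalent — the differences include constant usage differs; statement counts differ; arithmetic usage differs; local variable names differ; min/max/abs usage differs, yet no declared input distinguishes the two.
One worked example (x=-4, y=0) — eval_a: v = -2; v = -4; return 13; eval_b: r = -2; s = 13; r = -4; q = 0; return 13; agreement on 13.
An exhaustive pass over the 24 declared inputs shows identical outputs.
verdict: equivalent


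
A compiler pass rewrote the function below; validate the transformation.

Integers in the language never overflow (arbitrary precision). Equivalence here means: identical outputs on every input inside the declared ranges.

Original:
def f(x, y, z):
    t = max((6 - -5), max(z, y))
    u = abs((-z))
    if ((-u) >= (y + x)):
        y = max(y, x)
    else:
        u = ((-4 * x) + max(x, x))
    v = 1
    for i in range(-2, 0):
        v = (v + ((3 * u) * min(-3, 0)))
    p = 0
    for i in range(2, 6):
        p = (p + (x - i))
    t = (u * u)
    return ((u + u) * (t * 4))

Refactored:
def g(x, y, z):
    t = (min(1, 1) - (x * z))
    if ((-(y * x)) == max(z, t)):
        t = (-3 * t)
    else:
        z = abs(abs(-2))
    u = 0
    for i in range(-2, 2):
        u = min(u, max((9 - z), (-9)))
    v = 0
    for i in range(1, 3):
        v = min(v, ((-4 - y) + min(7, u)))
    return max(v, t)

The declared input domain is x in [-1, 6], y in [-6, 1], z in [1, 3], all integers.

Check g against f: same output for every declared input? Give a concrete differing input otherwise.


Not equivalent: x=-1, y=-6, z=1 separates them (8 vs 2).
f: t := 11 | u := 1 | ((-u) >= (y + x)): true | y := -1 | v := 1 | iter i=-2: | v := -8 | iter i=-1: | v := -17 | p := 0 | iter i=2: | p := -3 | iter i=3: | p := -7 | iter i=4: | p := -12 | iter i=5: | p := -18 | t := 1 | result 8
g: t := 2 | ((-(y * x)) == max(z, t)): false | z := 2 | u := 0 | iter i=-2: | u := 0 | iter i=-1: | u := 0 | iter i=0: | u := 0 | iter i=1: | u := 0 | v := 0 | iter i=1: | v := 0 | iter i=2: | v := 0 | result 2
verdict: not equivalent; witness: x=-1, y=-6, z=1


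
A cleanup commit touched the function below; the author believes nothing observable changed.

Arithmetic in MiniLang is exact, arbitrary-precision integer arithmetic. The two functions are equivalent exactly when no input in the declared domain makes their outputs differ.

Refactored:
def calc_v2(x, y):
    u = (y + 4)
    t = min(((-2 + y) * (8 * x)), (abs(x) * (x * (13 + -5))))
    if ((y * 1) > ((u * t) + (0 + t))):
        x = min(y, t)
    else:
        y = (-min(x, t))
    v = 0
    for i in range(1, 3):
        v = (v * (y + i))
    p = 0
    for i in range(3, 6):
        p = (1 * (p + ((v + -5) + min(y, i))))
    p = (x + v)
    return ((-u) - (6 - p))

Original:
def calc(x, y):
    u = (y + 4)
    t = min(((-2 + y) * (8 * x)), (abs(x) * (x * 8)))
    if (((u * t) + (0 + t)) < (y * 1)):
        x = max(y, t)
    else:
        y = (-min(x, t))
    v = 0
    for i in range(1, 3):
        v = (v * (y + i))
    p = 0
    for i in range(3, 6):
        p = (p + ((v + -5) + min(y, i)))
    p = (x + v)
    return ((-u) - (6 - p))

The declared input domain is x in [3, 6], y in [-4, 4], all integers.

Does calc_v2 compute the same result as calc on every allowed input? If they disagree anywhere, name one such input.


Not equivalent: x=3, y=-4 separates them (-10 vs -150).
calc: u becomes 0; next t becomes -144; next (((u * t) + (0 + t)) < (y * 1)) evaluates to true; next x becomes -4; next v becomes 0; next at i=1:; next v becomes 0; next at i=2:; next v becomes 0; next p becomes 0; next at i=3:; next p becomes -9; next at i=4:; next p becomes -18; next at i=5:; next p becomes -27; next p becomes -4; next final value -10
calc_v2: u becomes 0; next t becomes -144; next ((y * 1) > ((u * t) + (0 + t))) evaluates to true; next x becomes -144; next v becomes 0; next at i=1:; next v becomes 0; next at i=2:; next v becomes 0; next p becomes 0; next at i=3:; next p becomes -9; next at i=4:; next p becomes -18; next at i=5:; next p becomes -27; next p becomes -144; next final value -150
verdict: not equivalent; witness: x=3, y=-4


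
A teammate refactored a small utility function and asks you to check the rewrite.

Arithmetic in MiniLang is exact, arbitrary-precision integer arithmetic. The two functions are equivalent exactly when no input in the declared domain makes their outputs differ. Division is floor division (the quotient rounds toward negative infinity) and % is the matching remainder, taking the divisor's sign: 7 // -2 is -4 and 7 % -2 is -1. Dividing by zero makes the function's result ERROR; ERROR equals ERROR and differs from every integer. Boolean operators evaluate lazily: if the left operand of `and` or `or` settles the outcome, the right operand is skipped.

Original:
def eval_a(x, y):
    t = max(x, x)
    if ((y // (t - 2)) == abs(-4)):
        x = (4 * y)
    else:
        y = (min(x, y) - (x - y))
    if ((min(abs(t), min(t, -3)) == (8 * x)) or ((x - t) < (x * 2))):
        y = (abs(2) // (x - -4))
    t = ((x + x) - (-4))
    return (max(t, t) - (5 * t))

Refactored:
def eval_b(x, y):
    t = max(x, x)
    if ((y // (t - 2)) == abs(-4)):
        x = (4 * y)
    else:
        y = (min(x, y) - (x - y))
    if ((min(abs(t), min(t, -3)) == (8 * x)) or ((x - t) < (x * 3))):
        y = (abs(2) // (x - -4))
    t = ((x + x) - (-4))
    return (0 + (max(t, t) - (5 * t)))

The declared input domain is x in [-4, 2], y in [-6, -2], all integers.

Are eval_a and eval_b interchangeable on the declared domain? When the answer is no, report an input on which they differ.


Equivalent. The one real change (`2` became `3`) has no effect anywhere in the declared ranges.
Sweeping the whole domain (35 inputs) finds no disagreement.
One worked example (x=0, y=-5) — eval_a: t=0, then ((y // (t - 2)) == abs(-4)) is false, then y=-10, then ((min(abs(t), min(t, -3)) == (8 * x)) or ((x - t) < (x * 2))) is false, then t=4, then returns -16; eval_b: t=0, then ((y // (t - 2)) == abs(-4)) is false, then y=-10, then ((min(abs(t), min(t, -3)) == (8 * x)) or ((x - t) < (x * 3))) is false, then t=4, then returns -16; agreement on -16.
verdict: equivalent


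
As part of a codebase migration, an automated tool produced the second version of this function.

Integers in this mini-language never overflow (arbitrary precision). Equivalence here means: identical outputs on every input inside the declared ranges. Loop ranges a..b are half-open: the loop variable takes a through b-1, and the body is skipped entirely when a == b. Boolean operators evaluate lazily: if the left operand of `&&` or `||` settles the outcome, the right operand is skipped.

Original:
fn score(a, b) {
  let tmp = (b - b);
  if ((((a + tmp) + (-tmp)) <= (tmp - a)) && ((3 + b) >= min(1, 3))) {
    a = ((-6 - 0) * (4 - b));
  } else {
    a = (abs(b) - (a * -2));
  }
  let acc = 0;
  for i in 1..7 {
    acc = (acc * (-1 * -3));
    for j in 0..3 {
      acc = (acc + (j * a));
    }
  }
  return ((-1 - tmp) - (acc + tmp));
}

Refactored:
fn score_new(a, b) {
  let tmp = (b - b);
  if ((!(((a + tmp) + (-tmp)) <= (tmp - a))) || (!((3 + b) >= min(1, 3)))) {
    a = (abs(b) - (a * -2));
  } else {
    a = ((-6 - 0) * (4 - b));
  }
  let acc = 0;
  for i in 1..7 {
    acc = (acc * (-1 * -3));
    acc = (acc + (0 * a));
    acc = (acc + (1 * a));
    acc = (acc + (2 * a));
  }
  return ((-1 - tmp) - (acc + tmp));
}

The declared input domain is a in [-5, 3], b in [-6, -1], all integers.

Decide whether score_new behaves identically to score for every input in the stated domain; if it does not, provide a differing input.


Side by side, the visible changes include: constant usage differs, statement counts differ, loop structure differs, boolean connective usage differs, local variable names differ, arithmetic usage differs.
Tracing a=3, b=-4: score: tmp = 0; ((((a + tmp) + (-tmp)) <= (tmp - a)) && ((3 + b) >= min(1, 3))) -> false; a = 10; acc = 0; [i=1]; acc = 0; [j=0]; acc = 0; [j=1]; acc = 10; [j=2]; acc = 30; [i=2]; acc = 90; [j=0]; acc = 90; [j=1]; acc = 100; [j=2]; acc = 120; [i=3]; acc = 360; [j=0]; acc = 360; [j=1]; acc = 370; [j=2]; acc = 390; [i=4]; acc = 1170; [j=0]; acc = 1170; [j=1]; acc = 1180; [j=2]; acc = 1200; [i=5]; acc = 3600; [j=0]; acc = 3600; [j=1]; acc = 3610; [j=2]; acc = 3630; [i=6]; acc = 10890; [j=0]; acc = 10890; [j=1]; acc = 10900; [j=2]; acc = 10920; return -10921 | score_new: tmp = 0; ((!(((a + tmp) + (-tmp)) <= (tmp - a))) || (!((3 + b) >= min(1, 3)))) -> true; a = 10; acc = 0; [i=1]; acc = 0; acc = 0; acc = 10; acc = 30; [i=2]; acc = 90; acc = 90; acc = 100; acc = 120; [i=3]; acc = 360; acc = 360; acc = 370; acc = 390; [i=4]; acc = 1170; acc = 1170; acc = 1180; acc = 1200; [i=5]; acc = 3600; acc = 3600; acc = 3610; acc = 3630; [i=6]; acc = 10890; acc = 10890; acc = 10900; acc = 10920; return -10921 — matching result -10921.
Checked all 54 inputs in the declared domain: the outputs agree on every one.
verdict: equivalent


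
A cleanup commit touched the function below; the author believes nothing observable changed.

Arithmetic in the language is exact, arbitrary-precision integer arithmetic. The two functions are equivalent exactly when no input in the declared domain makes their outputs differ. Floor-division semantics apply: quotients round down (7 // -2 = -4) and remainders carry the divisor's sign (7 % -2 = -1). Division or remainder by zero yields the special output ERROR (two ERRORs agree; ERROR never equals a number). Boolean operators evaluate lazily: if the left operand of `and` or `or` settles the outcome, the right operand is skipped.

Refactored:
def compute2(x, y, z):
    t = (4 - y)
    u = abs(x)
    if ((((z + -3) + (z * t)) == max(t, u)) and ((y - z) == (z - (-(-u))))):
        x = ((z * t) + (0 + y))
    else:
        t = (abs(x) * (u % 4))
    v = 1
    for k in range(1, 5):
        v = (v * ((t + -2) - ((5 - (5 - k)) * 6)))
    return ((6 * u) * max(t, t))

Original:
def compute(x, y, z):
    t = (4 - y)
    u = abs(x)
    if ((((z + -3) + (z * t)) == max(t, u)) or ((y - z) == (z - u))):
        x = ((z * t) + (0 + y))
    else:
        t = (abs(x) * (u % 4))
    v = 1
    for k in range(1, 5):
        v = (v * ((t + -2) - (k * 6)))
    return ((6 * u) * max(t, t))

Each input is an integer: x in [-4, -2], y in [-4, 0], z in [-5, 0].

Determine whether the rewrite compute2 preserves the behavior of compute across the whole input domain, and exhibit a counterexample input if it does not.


The rewrite breaks on x=-4, y=-4, z=0, where the results are 192 and 0.
compute: t becomes 8; next u becomes 4; next ((((z + -3) + (z * t)) == max(t, u)) or ((y - z) == (z - u))) evaluates to true; next x becomes -4; next v becomes 1; next at k=1:; next v becomes 0; next at k=2:; next v becomes 0; next at k=3:; next v becomes 0; next at k=4:; next v becomes 0; next final value 192
compute2: t becomes 8; next u becomes 4; next ((((z + -3) + (z * t)) == max(t, u)) and ((y - z) == (z - (-(-u))))) evaluates to false; next t becomes 0; next v becomes 1; next at k=1:; next v becomes -8; next at k=2:; next v becomes 112; next at k=3:; next v becomes -2240; next at k=4:; next v becomes 58240; next final value 0
verdict: not equivalent; witness: x=-4, y=-4, z=0


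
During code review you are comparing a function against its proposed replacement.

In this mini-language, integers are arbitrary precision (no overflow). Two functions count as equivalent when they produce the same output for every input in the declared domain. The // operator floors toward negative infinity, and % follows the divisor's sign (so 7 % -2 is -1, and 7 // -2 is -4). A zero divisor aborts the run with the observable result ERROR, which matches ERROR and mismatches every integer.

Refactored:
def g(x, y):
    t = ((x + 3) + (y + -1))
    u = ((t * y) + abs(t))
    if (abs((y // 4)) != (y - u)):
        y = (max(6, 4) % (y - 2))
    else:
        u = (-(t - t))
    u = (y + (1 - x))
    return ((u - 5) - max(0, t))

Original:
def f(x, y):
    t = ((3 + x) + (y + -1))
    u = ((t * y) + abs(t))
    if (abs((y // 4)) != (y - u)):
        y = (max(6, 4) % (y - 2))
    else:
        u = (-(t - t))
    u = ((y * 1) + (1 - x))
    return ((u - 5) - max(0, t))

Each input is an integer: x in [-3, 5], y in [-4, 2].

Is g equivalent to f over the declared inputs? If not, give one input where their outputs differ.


Equivalent — the differences include arithmetic usage differs, plus constant usage differs, yet no declared input distinguishes the two.
Spot check at x=-1, y=-2 — f: t := -1 | u := 3 | (abs((y // 4)) != (y - u)): true | y := -2 | u := 0 | result -5. g: t := -1 | u := 3 | (abs((y // 4)) != (y - u)): true | y := -2 | u := 0 | result -5. Both give -5.
Every one of the 63 inputs gives matching results.
verdict: equivalent


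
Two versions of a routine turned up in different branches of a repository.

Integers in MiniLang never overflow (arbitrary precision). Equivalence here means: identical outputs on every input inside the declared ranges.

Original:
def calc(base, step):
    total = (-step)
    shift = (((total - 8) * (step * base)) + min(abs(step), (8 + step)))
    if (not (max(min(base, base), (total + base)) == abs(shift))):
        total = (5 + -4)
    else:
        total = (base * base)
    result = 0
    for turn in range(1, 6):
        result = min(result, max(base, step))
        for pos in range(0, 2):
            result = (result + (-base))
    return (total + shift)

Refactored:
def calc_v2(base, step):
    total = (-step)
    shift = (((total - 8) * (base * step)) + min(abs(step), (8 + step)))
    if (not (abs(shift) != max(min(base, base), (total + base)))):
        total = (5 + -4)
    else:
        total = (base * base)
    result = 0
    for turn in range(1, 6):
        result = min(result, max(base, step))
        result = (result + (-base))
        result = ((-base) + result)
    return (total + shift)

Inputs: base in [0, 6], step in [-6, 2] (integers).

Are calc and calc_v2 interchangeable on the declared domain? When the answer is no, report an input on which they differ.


At base=0, step=-6: calc gives 3, calc_v2 gives 2.
verdict: not equivalent; witness: base=0, step=-6


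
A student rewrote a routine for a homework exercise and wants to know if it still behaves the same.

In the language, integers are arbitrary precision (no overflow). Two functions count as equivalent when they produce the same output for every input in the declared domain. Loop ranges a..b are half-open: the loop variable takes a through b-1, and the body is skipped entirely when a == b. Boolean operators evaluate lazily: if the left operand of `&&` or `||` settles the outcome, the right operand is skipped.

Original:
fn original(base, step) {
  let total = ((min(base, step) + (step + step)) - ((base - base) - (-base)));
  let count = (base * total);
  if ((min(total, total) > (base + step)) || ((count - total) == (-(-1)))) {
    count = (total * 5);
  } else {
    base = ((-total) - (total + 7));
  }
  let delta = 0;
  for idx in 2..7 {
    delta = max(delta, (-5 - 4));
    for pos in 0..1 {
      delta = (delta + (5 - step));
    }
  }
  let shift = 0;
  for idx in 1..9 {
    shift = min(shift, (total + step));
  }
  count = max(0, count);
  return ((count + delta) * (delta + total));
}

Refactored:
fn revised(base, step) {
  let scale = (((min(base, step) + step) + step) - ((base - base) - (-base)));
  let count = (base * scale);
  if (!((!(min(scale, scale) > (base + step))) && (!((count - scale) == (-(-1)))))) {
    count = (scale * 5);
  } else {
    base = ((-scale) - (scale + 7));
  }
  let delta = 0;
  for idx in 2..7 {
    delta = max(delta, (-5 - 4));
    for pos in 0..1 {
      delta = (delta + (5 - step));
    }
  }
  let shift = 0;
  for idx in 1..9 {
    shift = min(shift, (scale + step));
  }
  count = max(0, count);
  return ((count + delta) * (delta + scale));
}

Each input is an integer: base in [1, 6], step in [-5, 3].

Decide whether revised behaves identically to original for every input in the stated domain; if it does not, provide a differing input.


The two are interchangeable: boolean connective usage differs; also local variable names differ, and every declared input agrees.
Spot check at base=5, step=-2 — original: total := -11 | count := -55 | ((min(total, total) > (base + step)) || ((count - total) == (-(-1)))): false | base := 15 | delta := 0 | iter idx=2: | delta := 0 | iter pos=0: | delta := 7 | iter idx=3: | delta := 7 | iter pos=0: | delta := 14 | iter idx=4: | delta := 14 | iter pos=0: | delta := 21 | iter idx=5: | delta := 21 | iter pos=0: | delta := 28 | iter idx=6: | delta := 28 | iter pos=0: | delta := 35 | shift := 0 | iter idx=1: | shift := -13 | iter idx=2: | shift := -13 | iter idx=3: | shift := -13 | iter idx=4: | shift := -13 | iter idx=5: | shift := -13 | iter idx=6: | shift := -13 | iter idx=7: | shift := -13 | iter idx=8: | shift := -13 | count := 0 | result 840. revised: scale := -11 | count := -55 | (!((!(min(scale, scale) > (base + step))) && (!((count - scale) == (-(-1)))))): false | base := 15 | delta := 0 | iter idx=2: | delta := 0 | iter pos=0: | delta := 7 | iter idx=3: | delta := 7 | iter pos=0: | delta := 14 | iter idx=4: | delta := 14 | iter pos=0: | delta := 21 | iter idx=5: | delta := 21 | iter pos=0: | delta := 28 | iter idx=6: | delta := 28 | iter pos=0: | delta := 35 | shift := 0 | iter idx=1: | shift := -13 | iter idx=2: | shift := -13 | iter idx=3: | shift := -13 | iter idx=4: | shift := -13 | iter idx=5: | shift := -13 | iter idx=6: | shift := -13 | iter idx=7: | shift := -13 | iter idx=8: | shift := -13 | count := 0 | result 840. Both give 840.
An exhaustive pass over the 54 declared inputs shows identical outputs.
verdict: equivalent


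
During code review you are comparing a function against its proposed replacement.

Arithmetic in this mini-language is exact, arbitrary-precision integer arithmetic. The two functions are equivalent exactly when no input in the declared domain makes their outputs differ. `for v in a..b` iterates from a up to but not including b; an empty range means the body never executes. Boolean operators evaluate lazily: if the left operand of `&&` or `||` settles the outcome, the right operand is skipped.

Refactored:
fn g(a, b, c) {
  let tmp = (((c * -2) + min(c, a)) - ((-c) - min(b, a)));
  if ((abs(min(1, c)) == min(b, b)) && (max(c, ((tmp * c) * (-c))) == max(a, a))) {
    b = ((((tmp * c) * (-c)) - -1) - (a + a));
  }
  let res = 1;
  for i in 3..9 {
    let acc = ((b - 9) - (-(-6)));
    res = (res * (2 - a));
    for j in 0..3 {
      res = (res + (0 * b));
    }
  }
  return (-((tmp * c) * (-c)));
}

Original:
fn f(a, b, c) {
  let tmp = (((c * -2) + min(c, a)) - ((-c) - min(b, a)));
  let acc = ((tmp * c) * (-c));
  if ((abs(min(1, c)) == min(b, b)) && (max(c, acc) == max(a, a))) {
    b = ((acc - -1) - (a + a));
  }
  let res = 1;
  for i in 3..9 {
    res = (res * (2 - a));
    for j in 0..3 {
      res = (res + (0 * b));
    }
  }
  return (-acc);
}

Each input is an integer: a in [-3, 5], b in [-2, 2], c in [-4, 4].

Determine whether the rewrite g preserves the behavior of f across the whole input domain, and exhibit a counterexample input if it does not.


The two versions differ — the changes include constant usage differs, arithmetic usage differs.
Tracing a=4, b=0, c=3: f: tmp = 0; acc = 0; ((abs(min(1, c)) == min(b, b)) && (max(c, acc) == max(a, a))) -> false; res = 1; [i=3]; res = -2; [j=0]; res = -2; [j=1]; res = -2; [j=2]; res = -2; [i=4]; res = 4; [j=0]; res = 4; [j=1]; res = 4; [j=2]; res = 4; [i=5]; res = -8; [j=0]; res = -8; [j=1]; res = -8; [j=2]; res = -8; [i=6]; res = 16; [j=0]; res = 16; [j=1]; res = 16; [j=2]; res = 16; [i=7]; res = -32; [j=0]; res = -32; [j=1]; res = -32; [j=2]; res = -32; [i=8]; res = 64; [j=0]; res = 64; [j=1]; res = 64; [j=2]; res = 64; return 0 | g: tmp = 0; ((abs(min(1, c)) == min(b, b)) && (max(c, ((tmp * c) * (-c))) == max(a, a))) -> false; res = 1; [i=3]; acc = -15; res = -2; [j=0]; res = -2; [j=1]; res = -2; [j=2]; res = -2; [i=4]; acc = -15; res = 4; [j=0]; res = 4; [j=1]; res = 4; [j=2]; res = 4; [i=5]; acc = -15; res = -8; [j=0]; res = -8; [j=1]; res = -8; [j=2]; res = -8; [i=6]; acc = -15; res = 16; [j=0]; res = 16; [j=1]; res = 16; [j=2]; res = 16; [i=7]; acc = -15; res = -32; [j=0]; res = -32; [j=1]; res = -32; [j=2]; res = -32; [i=8]; acc = -15; res = 64; [j=0]; res = 64; [j=1]; res = 64; [j=2]; res = 64; return 0 — matching result 0.
Every one of the 405 inputs gives matching results.
verdict: equivalent
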